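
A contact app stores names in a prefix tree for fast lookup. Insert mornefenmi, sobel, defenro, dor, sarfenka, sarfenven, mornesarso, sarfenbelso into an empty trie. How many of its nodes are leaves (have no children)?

8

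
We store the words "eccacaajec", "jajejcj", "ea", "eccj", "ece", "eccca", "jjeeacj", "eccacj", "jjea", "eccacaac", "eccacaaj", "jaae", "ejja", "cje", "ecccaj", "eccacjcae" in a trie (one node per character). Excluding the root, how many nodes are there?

Insert word by word; a character creates a node only if that edge doesn't already exist:
  "eccacaajec" → 10 new (e, c, c, a, c, a, a, j, e, c)
  "jajejcj" → 7 new (j, a, j, e, j, c, j)
  "ea" → prefix "e" already present; 1 new (a)
  "eccj" → prefix "ecc" already present; 1 new (j)
  "ece" → prefix "ec" already present; 1 new (e)
  "eccca" → prefix "ecc" already present; 2 new (c, a)
  "jjeeacj" → prefix "j" already present; 6 new (j, e, e, a, c, j)
  "eccacj" → prefix "eccac" already present; 1 new (j)
  "jjea" → prefix "jje" already present; 1 new (a)
  "eccacaac" → prefix "eccacaa" already present; 1 new (c)
  "eccacaaj" → prefix "eccacaaj" already present; 0 new (none)
  "jaae" → prefix "ja" already present; 2 new (a, e)
  "ejja" → prefix "e" already present; 3 new (j, j, a)
  "cje" → 3 new (c, j, e)
  "ecccaj" → prefix "eccca" already present; 1 new (j)
  "eccacjcae" → prefix "eccacj" already present; 3 new (c, a, e)
Total nodes = 10 + 7 + 1 + 1 + 1 + 2 + 6 + 1 + 1 + 1 + 0 + 2 + 3 + 3 + 1 + 3 = 43

43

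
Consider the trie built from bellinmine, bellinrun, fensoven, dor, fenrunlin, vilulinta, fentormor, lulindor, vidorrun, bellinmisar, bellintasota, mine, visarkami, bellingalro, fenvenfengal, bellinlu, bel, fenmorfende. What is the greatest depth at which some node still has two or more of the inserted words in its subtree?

8

Equivalently: take the maximum, over all pairs, of their longest common prefix length.
"bellinmine" and "bellinmisar" agree on "bellinmi" (8 characters) before diverging; nothing deeper is shared.
Longest shared-prefix length: 8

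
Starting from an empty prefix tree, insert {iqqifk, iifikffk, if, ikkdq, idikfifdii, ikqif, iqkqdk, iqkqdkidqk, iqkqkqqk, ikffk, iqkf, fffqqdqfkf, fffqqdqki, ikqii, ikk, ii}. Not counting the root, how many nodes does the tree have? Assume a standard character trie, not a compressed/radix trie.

59

Count nodes per top-level branch (shared prefixes stored once):
  'f'-branch (fffqqdqfkf, fffqqdqki): 12 nodes
  'i'-branch (idikfifdii, if, ii, iifikffk, ikffk, ikk, ikkdq, ikqif, ikqii, iqkf, iqkqdk, iqkqdkidqk, iqkqkqqk, iqqifk): 47 nodes
Sum: 59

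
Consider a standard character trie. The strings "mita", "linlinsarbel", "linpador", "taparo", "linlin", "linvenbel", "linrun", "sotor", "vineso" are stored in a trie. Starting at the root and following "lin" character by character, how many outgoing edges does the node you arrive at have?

Follow the path "lin" to its node, then look at its outgoing edges.
Distinct next characters after "lin": l, p, r, v.
That node has 4 child edges.

4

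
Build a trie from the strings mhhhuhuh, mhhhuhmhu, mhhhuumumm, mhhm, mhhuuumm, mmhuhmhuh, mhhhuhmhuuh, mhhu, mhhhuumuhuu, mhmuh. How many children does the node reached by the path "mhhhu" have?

2

Walk "mhhhu" from the root, arriving at one node.
Characters that immediately follow "mhhhu" among the stored strings: {h, u}.
That node has 2 child edges.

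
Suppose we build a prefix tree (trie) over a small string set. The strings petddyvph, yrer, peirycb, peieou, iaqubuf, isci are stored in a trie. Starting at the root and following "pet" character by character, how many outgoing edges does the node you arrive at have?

1

Follow the path "pet" to its node, then look at its outgoing edges.
Characters that immediately follow "pet" among the stored strings: {d}.
That node has 1 child edge.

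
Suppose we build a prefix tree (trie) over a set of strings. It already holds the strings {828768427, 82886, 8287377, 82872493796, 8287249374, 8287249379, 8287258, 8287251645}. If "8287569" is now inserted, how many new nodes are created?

The longest prefix of "8287569" already in the trie is "8287" (length 4).
Each of the 3 remaining characters creates one node.

3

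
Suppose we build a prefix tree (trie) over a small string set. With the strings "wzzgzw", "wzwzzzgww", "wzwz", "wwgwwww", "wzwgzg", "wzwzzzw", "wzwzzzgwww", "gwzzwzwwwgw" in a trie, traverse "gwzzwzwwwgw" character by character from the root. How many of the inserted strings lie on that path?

1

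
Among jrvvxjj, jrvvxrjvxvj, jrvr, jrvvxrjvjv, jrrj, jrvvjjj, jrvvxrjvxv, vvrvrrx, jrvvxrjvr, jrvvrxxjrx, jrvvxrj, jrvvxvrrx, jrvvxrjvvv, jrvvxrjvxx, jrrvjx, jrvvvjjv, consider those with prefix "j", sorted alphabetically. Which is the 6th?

jrvvvjjv

Filter for "j…" and sort: "jrrj", "jrrvjx", "jrvr", "jrvvjjj", "jrvvrxxjrx", "jrvvvjjv", "jrvvxjj", "jrvvxrj", "jrvvxrjvjv", "jrvvxrjvr", "jrvvxrjvvv", "jrvvxrjvxv", "jrvvxrjvxvj", "jrvvxrjvxx", "jrvvxvrrx"
Position 6: jrvvvjjv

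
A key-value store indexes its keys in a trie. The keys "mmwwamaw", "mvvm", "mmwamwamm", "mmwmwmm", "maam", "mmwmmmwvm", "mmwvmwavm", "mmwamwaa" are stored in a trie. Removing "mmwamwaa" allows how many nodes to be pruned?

After clearing the end-marker at "mmwamwaa", prune upward until reaching a node still needed by another word.
The suffix "a" (1 node) is used only by "mmwamwaa"; the node for "mmwamwa" still has the child "m", so pruning stops there.
Nodes removed: 1

1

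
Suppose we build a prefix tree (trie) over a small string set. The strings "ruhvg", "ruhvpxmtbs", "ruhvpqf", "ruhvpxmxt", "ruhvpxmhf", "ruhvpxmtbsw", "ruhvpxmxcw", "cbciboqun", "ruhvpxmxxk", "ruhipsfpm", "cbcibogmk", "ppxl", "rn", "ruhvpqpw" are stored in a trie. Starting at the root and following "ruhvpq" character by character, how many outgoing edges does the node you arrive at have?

2

The children of the "ruhvpq" node are the distinct next characters among strings starting with "ruhvpq".
Distinct next characters after "ruhvpq": f, p.
That node has 2 child edges.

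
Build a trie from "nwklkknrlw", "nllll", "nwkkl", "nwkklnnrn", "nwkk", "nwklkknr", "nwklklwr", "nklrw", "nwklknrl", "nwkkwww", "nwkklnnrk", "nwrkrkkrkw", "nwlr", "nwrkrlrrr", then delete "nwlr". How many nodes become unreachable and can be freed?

A node on "nwlr"'s path can go only if nothing else ends at it or branches off below it.
The suffix "lr" (2 nodes) is used only by "nwlr"; the node for "nw" still has the child "k", so pruning stops there.
Nodes removed: 2

2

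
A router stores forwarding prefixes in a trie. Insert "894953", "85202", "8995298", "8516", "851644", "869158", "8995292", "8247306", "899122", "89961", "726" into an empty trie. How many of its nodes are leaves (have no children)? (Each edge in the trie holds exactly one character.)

10

A leaf is a node with no children — equivalently, the end of a word that is not a proper prefix of any other stored word.
Those words: "726", "8247306", "851644", "85202", "869158", "894953", "899122", "8995292", "8995298", "89961"
Leaf count: 10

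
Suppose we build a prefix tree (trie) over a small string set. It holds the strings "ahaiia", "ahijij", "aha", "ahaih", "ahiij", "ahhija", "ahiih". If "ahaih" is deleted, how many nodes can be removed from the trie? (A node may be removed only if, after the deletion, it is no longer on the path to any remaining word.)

A node on "ahaih"'s path can go only if nothing else ends at it or branches off below it.
The suffix "h" (1 node) is used only by "ahaih"; the node for "ahai" still has the child "i", so pruning stops there.
Nodes removed: 1

1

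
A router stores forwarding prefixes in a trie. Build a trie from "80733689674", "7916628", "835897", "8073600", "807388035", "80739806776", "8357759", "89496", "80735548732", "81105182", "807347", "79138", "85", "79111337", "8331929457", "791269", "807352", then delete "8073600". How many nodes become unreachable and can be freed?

A node on "8073600"'s path can go only if nothing else ends at it or branches off below it.
The suffix "600" (3 nodes) is used only by "8073600"; the node for "8073" still has the child "3", so pruning stops there.
Nodes removed: 3

3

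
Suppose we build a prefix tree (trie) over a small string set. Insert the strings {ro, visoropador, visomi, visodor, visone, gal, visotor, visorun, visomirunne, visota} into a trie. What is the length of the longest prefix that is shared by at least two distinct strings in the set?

Equivalently: take the maximum, over all pairs, of their longest common prefix length.
"visomi" and "visomirunne" agree on "visomi" (6 characters) before diverging; nothing deeper is shared.
Longest shared-prefix length: 6

6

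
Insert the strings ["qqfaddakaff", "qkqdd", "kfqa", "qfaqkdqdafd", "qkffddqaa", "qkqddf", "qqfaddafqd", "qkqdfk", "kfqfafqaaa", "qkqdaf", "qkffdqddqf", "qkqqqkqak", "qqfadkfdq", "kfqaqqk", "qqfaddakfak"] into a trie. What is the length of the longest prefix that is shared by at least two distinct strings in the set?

Equivalently: take the maximum, over all pairs, of their longest common prefix length.
e.g. "qqfaddakaff" and "qqfaddakfak" share the prefix "qqfaddak" of length 8; no pair shares a longer one.
Longest shared-prefix length: 8

8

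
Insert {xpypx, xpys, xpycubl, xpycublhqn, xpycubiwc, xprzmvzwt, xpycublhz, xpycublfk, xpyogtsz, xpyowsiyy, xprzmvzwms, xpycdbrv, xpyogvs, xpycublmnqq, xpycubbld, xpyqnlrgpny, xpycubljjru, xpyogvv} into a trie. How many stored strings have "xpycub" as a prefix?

Traverse to the node for "xpycub", then collect every word in that subtree.
Words under "xpycub": xpycubbld, xpycubiwc, xpycubl, xpycublfk, xpycublhqn, xpycublhz, xpycubljjru, xpycublmnqq
Count: 8

8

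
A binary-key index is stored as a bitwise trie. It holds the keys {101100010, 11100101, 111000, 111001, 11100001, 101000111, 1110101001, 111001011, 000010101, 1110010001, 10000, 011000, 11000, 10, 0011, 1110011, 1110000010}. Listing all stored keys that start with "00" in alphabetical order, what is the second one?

0011

Words with prefix "00", in lexicographic order: "000010101", "0011"
Position 2: 0011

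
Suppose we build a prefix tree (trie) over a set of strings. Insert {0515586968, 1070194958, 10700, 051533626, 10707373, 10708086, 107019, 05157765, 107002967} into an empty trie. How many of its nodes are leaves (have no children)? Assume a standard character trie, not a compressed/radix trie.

7

Leaves are exactly the stored words that no other stored word extends.
Those words: "051533626", "0515586968", "05157765", "107002967", "1070194958", "10707373", "10708086"
Leaf count: 7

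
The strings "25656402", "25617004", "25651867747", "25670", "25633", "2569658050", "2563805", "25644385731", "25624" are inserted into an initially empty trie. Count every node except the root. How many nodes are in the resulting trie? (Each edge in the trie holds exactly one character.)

Insert word by word; a character creates a node only if that edge doesn't already exist:
  "25656402" → 8 new (2, 5, 6, 5, 6, 4, 0, 2)
  "25617004" → prefix "256" already present; 5 new (1, 7, 0, 0, 4)
  "25651867747" → prefix "2565" already present; 7 new (1, 8, 6, 7, 7, 4, 7)
  "25670" → prefix "256" already present; 2 new (7, 0)
  "25633" → prefix "256" already present; 2 new (3, 3)
  "2569658050" → prefix "256" already present; 7 new (9, 6, 5, 8, 0, 5, 0)
  "2563805" → prefix "2563" already present; 3 new (8, 0, 5)
  "25644385731" → prefix "256" already present; 8 new (4, 4, 3, 8, 5, 7, 3, 1)
  "25624" → prefix "256" already present; 2 new (2, 4)
Total nodes = 8 + 5 + 7 + 2 + 2 + 7 + 3 + 8 + 2 = 44

44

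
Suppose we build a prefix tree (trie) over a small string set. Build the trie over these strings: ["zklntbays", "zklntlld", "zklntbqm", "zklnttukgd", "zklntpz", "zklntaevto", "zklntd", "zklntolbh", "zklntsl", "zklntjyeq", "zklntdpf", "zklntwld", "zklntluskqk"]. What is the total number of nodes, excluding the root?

Insert word by word; a character creates a node only if that edge doesn't already exist:
  "zklntbays" → 9 new (z, k, l, n, t, b, a, y, s)
  "zklntlld" → prefix "zklnt" already present; 3 new (l, l, d)
  "zklntbqm" → prefix "zklntb" already present; 2 new (q, m)
  "zklnttukgd" → prefix "zklnt" already present; 5 new (t, u, k, g, d)
  "zklntpz" → prefix "zklnt" already present; 2 new (p, z)
  "zklntaevto" → prefix "zklnt" already present; 5 new (a, e, v, t, o)
  "zklntd" → prefix "zklnt" already present; 1 new (d)
  "zklntolbh" → prefix "zklnt" already present; 4 new (o, l, b, h)
  "zklntsl" → prefix "zklnt" already present; 2 new (s, l)
  "zklntjyeq" → prefix "zklnt" already present; 4 new (j, y, e, q)
  "zklntdpf" → prefix "zklntd" already present; 2 new (p, f)
  "zklntwld" → prefix "zklnt" already present; 3 new (w, l, d)
  "zklntluskqk" → prefix "zklntl" already present; 5 new (u, s, k, q, k)
Total nodes = 9 + 3 + 2 + 5 + 2 + 5 + 1 + 4 + 2 + 4 + 2 + 3 + 5 = 47

47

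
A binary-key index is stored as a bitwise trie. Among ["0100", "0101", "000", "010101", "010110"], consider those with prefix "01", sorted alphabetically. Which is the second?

0101

DFS of the "01" subtree visits, in order: "0100", "0101", "010101", "010110"
Position 2: 0101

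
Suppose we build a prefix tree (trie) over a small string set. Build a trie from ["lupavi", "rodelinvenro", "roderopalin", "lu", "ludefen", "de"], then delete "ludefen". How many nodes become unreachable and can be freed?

5

A node on "ludefen"'s path can go only if nothing else ends at it or branches off below it.
The suffix "defen" (5 nodes) is used only by "ludefen"; the node for "lu" still has the child "p", so pruning stops there.
Nodes removed: 5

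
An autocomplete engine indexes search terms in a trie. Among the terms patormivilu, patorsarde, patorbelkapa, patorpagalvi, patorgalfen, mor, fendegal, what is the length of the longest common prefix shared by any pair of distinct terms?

5

The deepest shared node is where two words last agree before diverging.
e.g. "patorbelkapa" and "patorgalfen" share the prefix "pator" of length 5; no pair shares a longer one.
Longest shared-prefix length: 5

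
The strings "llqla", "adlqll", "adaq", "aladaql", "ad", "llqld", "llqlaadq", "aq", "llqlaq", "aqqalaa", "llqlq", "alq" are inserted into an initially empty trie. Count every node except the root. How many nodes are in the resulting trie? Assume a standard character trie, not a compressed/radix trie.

Count nodes per top-level branch (shared prefixes stored once):
  'a'-branch (ad, adaq, adlqll, aladaql, alq, aq, aqqalaa): 21 nodes
  'l'-branch (llqla, llqlaadq, llqlaq, llqld, llqlq): 11 nodes
Sum: 32

32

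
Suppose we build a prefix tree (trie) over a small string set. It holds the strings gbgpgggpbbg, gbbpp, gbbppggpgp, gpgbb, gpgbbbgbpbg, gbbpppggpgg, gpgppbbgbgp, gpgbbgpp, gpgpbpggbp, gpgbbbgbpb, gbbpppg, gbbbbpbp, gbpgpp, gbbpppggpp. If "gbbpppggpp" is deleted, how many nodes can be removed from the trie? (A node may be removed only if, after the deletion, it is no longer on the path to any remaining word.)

1

A node on "gbbpppggpp"'s path can go only if nothing else ends at it or branches off below it.
The suffix "p" (1 node) is used only by "gbbpppggpp"; the node for "gbbpppggp" still has the child "g", so pruning stops there.
Nodes removed: 1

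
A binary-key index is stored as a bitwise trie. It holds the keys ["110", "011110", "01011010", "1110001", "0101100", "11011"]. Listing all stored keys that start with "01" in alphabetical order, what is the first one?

0101100

DFS of the "01" subtree visits, in order: "0101100", "01011010", "011110"
Position 1: 0101100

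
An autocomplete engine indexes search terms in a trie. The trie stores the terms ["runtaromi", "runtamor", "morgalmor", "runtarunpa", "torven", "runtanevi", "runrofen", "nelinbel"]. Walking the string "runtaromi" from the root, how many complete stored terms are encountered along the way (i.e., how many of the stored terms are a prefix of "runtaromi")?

Check each prefix of "runtaromi" against the stored set — each match is an end-marker on the path.
Prefixes of the query that are stored words: "runtaromi"
Count: 1

1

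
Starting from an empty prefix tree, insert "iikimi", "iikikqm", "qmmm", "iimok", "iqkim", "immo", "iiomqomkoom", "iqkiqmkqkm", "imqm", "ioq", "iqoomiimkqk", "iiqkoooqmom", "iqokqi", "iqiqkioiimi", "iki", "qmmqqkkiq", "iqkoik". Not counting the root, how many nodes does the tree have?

Count nodes per top-level branch (shared prefixes stored once):
  'i'-branch (iikikqm, iikimi, iimok, iiomqomkoom, iiqkoooqmom, iki, immo, imqm, ioq, iqiqkioiimi, iqkim, iqkiqmkqkm, iqkoik, iqokqi, iqoomiimkqk): 73 nodes
  'q'-branch (qmmm, qmmqqkkiq): 10 nodes
Sum: 83

83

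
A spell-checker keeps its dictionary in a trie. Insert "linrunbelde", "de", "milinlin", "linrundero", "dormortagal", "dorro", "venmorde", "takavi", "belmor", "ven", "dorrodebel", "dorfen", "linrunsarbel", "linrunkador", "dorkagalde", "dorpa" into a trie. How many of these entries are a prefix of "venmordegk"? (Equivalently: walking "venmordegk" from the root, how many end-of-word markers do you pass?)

2

Traverse "venmordegk" character by character; count nodes along the way that are marked as word ends.
Prefixes of the query that are stored words: "ven", "venmorde"
Count: 2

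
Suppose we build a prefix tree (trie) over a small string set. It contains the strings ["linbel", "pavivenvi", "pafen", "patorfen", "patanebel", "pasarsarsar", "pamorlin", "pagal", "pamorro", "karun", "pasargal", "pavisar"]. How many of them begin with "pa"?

Traverse to the node for "pa", then collect every word in that subtree.
Matches: "pafen", "pagal", "pamorlin", "pamorro", "pasargal", "pasarsarsar", "patanebel", "patorfen", "pavisar", "pavivenvi"
Count: 10

10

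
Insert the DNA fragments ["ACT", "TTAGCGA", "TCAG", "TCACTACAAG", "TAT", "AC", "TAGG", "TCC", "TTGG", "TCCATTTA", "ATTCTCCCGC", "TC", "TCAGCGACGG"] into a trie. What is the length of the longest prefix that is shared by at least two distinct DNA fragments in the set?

4

Look for the deepest trie node that still has at least two words in its subtree.
e.g. "TCAG" and "TCAGCGACGG" share the prefix "TCAG" of length 4; no pair shares a longer one.
Longest shared-prefix length: 4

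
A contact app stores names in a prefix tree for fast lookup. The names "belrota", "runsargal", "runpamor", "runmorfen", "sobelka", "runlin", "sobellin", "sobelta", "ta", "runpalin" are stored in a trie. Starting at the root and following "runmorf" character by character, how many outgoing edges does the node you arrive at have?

Follow the path "runmorf" to its node, then look at its outgoing edges.
Distinct next characters after "runmorf": e.
That node has 1 child edge.

1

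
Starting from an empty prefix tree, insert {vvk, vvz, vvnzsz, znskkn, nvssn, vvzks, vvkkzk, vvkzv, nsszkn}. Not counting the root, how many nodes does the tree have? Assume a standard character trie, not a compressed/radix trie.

Trace insertions, counting only characters that open a new branch:
  "vvk" → 3 new (v, v, k)
  "vvz" → prefix "vv" already present; 1 new (z)
  "vvnzsz" → prefix "vv" already present; 4 new (n, z, s, z)
  "znskkn" → 6 new (z, n, s, k, k, n)
  "nvssn" → 5 new (n, v, s, s, n)
  "vvzks" → prefix "vvz" already present; 2 new (k, s)
  "vvkkzk" → prefix "vvk" already present; 3 new (k, z, k)
  "vvkzv" → prefix "vvk" already present; 2 new (z, v)
  "nsszkn" → prefix "n" already present; 5 new (s, s, z, k, n)
Total nodes = 3 + 1 + 4 + 6 + 5 + 2 + 3 + 2 + 5 = 31

31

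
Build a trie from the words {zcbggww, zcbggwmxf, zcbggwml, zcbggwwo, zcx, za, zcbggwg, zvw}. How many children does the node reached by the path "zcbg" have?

Follow the path "zcbg" to its node, then look at its outgoing edges.
Characters that immediately follow "zcbg" among the stored strings: {g}.
That node has 1 child edge.

1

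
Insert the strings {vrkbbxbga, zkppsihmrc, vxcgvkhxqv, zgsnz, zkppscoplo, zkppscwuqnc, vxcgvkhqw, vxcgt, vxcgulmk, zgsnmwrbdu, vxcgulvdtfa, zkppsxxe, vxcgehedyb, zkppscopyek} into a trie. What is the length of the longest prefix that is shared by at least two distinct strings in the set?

The deepest shared node is where two words last agree before diverging.
e.g. "zkppscoplo" and "zkppscopyek" share the prefix "zkppscop" of length 8; no pair shares a longer one.
Longest shared-prefix length: 8

8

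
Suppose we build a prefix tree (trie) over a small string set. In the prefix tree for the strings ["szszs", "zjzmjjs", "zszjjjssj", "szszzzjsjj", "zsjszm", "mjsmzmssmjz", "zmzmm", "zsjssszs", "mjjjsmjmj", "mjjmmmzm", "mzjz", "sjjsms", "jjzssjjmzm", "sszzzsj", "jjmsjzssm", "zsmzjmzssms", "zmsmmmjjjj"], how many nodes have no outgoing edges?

17

Leaves are exactly the stored words that no other stored word extends.
Those words: "jjmsjzssm", "jjzssjjmzm", "mjjjsmjmj", "mjjmmmzm", "mjsmzmssmjz", "mzjz", "sjjsms", "sszzzsj", "szszs", "szszzzjsjj", "zjzmjjs", "zmsmmmjjjj", "zmzmm", "zsjssszs", "zsjszm", "zsmzjmzssms", "zszjjjssj"
Leaf count: 17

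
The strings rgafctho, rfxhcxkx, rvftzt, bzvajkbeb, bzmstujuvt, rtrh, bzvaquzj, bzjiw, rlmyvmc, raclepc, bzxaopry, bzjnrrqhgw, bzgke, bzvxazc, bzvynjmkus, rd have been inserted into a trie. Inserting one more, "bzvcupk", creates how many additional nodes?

Walking "bzvcupk" from the root, the first 3 characters ("bzv") follow existing edges; "c" is the first miss.
So 7 − 3 = 4 new nodes.

4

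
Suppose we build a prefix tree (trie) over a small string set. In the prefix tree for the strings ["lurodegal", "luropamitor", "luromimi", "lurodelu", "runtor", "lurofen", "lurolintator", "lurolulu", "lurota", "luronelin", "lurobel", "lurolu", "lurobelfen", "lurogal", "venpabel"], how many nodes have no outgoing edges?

Leaves are exactly the stored words that no other stored word extends.
Those words: "lurobelfen", "lurodegal", "lurodelu", "lurofen", "lurogal", "lurolintator", "lurolulu", "luromimi", "luronelin", "luropamitor", "lurota", "runtor", "venpabel"
Leaf count: 13

13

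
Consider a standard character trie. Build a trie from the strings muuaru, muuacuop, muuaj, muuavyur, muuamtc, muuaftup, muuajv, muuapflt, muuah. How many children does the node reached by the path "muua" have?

The children of the "muua" node are the distinct next characters among strings starting with "muua".
Characters that immediately follow "muua" among the stored strings: {c, f, h, j, m, p, r, v}.
That node has 8 child edges.

8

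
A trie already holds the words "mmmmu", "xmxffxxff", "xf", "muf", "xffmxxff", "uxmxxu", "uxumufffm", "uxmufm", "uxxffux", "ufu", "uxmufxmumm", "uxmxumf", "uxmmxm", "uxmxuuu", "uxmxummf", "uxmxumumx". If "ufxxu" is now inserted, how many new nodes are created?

3

The longest prefix of "ufxxu" already in the trie is "uf" (length 2).
New nodes needed: |"ufxxu"| − 2 = 5 − 2 = 3.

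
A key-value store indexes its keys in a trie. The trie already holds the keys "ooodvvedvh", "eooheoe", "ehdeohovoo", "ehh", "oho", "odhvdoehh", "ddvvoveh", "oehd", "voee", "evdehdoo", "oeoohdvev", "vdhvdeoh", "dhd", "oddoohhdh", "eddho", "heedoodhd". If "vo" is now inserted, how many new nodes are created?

"vo" is already a full path in the trie; only an end-marker is added.
No new nodes are needed: 0.

0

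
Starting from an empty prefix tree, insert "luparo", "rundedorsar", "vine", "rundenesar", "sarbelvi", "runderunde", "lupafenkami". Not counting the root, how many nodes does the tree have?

Trace insertions, counting only characters that open a new branch:
  "luparo" → 6 new (l, u, p, a, r, o)
  "rundedorsar" → 11 new (r, u, n, d, e, d, o, r, s, a, r)
  "vine" → 4 new (v, i, n, e)
  "rundenesar" → prefix "runde" already present; 5 new (n, e, s, a, r)
  "sarbelvi" → 8 new (s, a, r, b, e, l, v, i)
  "runderunde" → prefix "runde" already present; 5 new (r, u, n, d, e)
  "lupafenkami" → prefix "lupa" already present; 7 new (f, e, n, k, a, m, i)
Total nodes = 6 + 11 + 4 + 5 + 8 + 5 + 7 = 46

46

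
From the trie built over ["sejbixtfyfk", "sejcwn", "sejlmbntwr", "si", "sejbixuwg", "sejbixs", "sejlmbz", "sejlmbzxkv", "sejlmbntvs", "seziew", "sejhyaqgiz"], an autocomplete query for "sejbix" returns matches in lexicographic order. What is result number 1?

Filter for "sejbix…" and sort: "sejbixs", "sejbixtfyfk", "sejbixuwg"
The 1st is sejbixs.

sejbixs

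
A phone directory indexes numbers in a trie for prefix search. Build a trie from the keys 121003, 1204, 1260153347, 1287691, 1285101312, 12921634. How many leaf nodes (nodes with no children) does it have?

6

A leaf is a node with no children — equivalently, the end of a word that is not a proper prefix of any other stored word.
Those words: "1204", "121003", "1260153347", "1285101312", "1287691", "12921634"
Leaf count: 6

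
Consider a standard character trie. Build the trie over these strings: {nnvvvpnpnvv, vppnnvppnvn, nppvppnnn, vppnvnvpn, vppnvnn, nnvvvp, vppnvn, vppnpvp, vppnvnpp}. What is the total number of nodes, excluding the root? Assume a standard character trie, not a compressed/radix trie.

41

Insert word by word; a character creates a node only if that edge doesn't already exist:
  "nnvvvpnpnvv" → 11 new (n, n, v, v, v, p, n, p, n, v, v)
  "vppnnvppnvn" → 11 new (v, p, p, n, n, v, p, p, n, v, n)
  "nppvppnnn" → prefix "n" already present; 8 new (p, p, v, p, p, n, n, n)
  "vppnvnvpn" → prefix "vppn" already present; 5 new (v, n, v, p, n)
  "vppnvnn" → prefix "vppnvn" already present; 1 new (n)
  "nnvvvp" → prefix "nnvvvp" already present; 0 new (none)
  "vppnvn" → prefix "vppnvn" already present; 0 new (none)
  "vppnpvp" → prefix "vppn" already present; 3 new (p, v, p)
  "vppnvnpp" → prefix "vppnvn" already present; 2 new (p, p)
Total nodes = 11 + 11 + 8 + 5 + 1 + 0 + 0 + 3 + 2 = 41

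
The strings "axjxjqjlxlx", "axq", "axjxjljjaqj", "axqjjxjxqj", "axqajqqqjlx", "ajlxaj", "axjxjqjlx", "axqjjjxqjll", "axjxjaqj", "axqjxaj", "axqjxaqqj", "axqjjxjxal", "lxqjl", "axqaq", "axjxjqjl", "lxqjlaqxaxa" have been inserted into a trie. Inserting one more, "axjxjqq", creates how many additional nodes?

1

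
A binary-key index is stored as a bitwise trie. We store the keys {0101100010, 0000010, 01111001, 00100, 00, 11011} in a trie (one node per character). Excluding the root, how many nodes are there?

For each word, the new-node count is its length minus the longest prefix already in the trie:
  "0101100010" → 10 new (0, 1, 0, 1, 1, 0, 0, 0, 1, 0)
  "0000010" → prefix "0" already present; 6 new (0, 0, 0, 0, 1, 0)
  "01111001" → prefix "01" already present; 6 new (1, 1, 1, 0, 0, 1)
  "00100" → prefix "00" already present; 3 new (1, 0, 0)
  "00" → prefix "00" already present; 0 new (none)
  "11011" → 5 new (1, 1, 0, 1, 1)
Total nodes = 10 + 6 + 6 + 3 + 0 + 5 = 30

30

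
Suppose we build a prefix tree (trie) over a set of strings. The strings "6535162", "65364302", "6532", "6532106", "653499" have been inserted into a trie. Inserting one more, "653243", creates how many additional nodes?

The longest prefix of "653243" already in the trie is "6532" (length 4).
New nodes needed: |"653243"| − 4 = 6 − 4 = 2.

2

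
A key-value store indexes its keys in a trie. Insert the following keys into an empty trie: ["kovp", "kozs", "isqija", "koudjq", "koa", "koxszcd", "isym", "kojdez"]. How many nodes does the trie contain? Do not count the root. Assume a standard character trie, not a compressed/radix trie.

28

Count nodes per top-level branch (shared prefixes stored once):
  'i'-branch (isqija, isym): 8 nodes
  'k'-branch (koa, kojdez, koudjq, kovp, koxszcd, kozs): 20 nodes
Sum: 28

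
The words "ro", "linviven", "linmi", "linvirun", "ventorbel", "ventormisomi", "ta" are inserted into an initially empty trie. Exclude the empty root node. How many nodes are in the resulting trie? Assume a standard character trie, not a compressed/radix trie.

32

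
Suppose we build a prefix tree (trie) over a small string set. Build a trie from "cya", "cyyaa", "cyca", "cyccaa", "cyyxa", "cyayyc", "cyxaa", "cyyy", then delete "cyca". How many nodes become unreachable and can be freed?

1

After clearing the end-marker at "cyca", prune upward until reaching a node still needed by another word.
The suffix "a" (1 node) is used only by "cyca"; the node for "cyc" still has the child "c", so pruning stops there.
Nodes removed: 1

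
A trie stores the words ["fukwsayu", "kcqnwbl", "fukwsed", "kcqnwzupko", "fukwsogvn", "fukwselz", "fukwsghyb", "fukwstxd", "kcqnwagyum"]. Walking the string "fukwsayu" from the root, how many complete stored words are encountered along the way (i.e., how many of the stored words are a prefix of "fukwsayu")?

1

Traverse "fukwsayu" character by character; count nodes along the way that are marked as word ends.
Prefixes of the query that are stored words: "fukwsayu"
Count: 1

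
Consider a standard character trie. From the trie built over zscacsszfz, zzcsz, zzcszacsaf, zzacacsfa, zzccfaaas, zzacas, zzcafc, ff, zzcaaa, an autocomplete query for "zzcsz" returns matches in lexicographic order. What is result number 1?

Filter for "zzcsz…" and sort: "zzcsz", "zzcszacsaf"
Position 1: zzcsz

zzcsz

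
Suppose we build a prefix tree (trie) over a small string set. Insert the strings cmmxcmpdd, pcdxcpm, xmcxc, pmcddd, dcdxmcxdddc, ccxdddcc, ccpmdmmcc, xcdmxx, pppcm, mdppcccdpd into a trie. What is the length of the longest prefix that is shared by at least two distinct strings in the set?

2

Look for the deepest trie node that still has at least two words in its subtree.
"ccpmdmmcc" and "ccxdddcc" agree on "cc" (2 characters) before diverging; nothing deeper is shared.
Longest shared-prefix length: 2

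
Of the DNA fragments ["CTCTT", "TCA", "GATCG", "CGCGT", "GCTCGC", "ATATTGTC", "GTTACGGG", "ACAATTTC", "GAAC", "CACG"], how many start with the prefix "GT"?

1

Filter for entries beginning with "GT":
Matches: "GTTACGGG"
Count: 1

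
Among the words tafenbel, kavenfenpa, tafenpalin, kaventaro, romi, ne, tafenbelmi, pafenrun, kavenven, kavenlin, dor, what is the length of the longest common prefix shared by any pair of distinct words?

The deepest shared node is where two words last agree before diverging.
e.g. "tafenbel" and "tafenbelmi" share the prefix "tafenbel" of length 8; no pair shares a longer one.
Longest shared-prefix length: 8

8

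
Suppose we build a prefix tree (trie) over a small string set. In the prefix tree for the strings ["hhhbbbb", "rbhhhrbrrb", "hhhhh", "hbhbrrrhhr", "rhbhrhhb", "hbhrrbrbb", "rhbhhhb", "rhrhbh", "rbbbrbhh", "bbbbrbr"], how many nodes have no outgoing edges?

10

A leaf is a node with no children — equivalently, the end of a word that is not a proper prefix of any other stored word.
Those words: "bbbbrbr", "hbhbrrrhhr", "hbhrrbrbb", "hhhbbbb", "hhhhh", "rbbbrbhh", "rbhhhrbrrb", "rhbhhhb", "rhbhrhhb", "rhrhbh"
Leaf count: 10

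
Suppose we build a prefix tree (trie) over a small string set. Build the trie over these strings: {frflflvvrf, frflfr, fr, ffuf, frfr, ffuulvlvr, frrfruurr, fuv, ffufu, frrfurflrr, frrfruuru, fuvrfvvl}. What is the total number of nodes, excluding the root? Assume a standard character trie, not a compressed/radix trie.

43

Trace insertions, counting only characters that open a new branch:
  "frflflvvrf" → 10 new (f, r, f, l, f, l, v, v, r, f)
  "frflfr" → prefix "frflf" already present; 1 new (r)
  "fr" → prefix "fr" already present; 0 new (none)
  "ffuf" → prefix "f" already present; 3 new (f, u, f)
  "frfr" → prefix "frf" already present; 1 new (r)
  "ffuulvlvr" → prefix "ffu" already present; 6 new (u, l, v, l, v, r)
  "frrfruurr" → prefix "fr" already present; 7 new (r, f, r, u, u, r, r)
  "fuv" → prefix "f" already present; 2 new (u, v)
  "ffufu" → prefix "ffuf" already present; 1 new (u)
  "frrfurflrr" → prefix "frrf" already present; 6 new (u, r, f, l, r, r)
  "frrfruuru" → prefix "frrfruur" already present; 1 new (u)
  "fuvrfvvl" → prefix "fuv" already present; 5 new (r, f, v, v, l)
Total nodes = 10 + 1 + 0 + 3 + 1 + 6 + 7 + 2 + 1 + 6 + 1 + 5 = 43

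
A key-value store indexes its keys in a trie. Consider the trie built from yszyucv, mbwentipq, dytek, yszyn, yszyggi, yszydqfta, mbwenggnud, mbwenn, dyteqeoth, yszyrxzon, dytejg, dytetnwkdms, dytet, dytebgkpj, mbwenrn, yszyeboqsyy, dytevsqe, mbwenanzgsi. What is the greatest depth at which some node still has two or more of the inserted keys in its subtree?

The deepest shared node is where two words last agree before diverging.
e.g. "dytet" and "dytetnwkdms" share the prefix "dytet" of length 5; no pair shares a longer one.
Longest shared-prefix length: 5

5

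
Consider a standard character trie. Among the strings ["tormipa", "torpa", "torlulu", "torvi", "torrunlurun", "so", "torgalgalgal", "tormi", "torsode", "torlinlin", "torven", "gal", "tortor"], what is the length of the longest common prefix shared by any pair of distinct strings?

5

Equivalently: take the maximum, over all pairs, of their longest common prefix length.
"tormi" and "tormipa" agree on "tormi" (5 characters) before diverging; nothing deeper is shared.
Longest shared-prefix length: 5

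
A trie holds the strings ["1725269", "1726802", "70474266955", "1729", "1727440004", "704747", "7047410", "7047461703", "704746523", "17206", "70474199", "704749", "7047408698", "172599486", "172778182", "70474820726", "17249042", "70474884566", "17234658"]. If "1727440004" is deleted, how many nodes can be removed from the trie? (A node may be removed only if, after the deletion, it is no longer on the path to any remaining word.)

Walk "1727440004" from the leaf back toward the root, removing each node that no remaining word uses.
The suffix "440004" (6 nodes) is used only by "1727440004"; the node for "1727" still has the child "7", so pruning stops there.
Nodes removed: 6

6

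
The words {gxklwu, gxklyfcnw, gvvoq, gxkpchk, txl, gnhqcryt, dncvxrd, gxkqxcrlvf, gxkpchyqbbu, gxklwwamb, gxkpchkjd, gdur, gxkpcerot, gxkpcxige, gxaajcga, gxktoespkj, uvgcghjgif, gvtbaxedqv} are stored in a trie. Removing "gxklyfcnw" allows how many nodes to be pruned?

5

Walk "gxklyfcnw" from the leaf back toward the root, removing each node that no remaining word uses.
The suffix "yfcnw" (5 nodes) is used only by "gxklyfcnw"; the node for "gxkl" still has the child "w", so pruning stops there.
Nodes removed: 5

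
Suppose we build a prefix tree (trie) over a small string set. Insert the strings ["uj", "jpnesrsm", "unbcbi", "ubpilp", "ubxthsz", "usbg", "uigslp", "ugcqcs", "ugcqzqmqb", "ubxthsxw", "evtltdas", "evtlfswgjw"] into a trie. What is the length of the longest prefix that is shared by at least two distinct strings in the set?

Equivalently: take the maximum, over all pairs, of their longest common prefix length.
e.g. "ubxthsxw" and "ubxthsz" share the prefix "ubxths" of length 6; no pair shares a longer one.
Longest shared-prefix length: 6

6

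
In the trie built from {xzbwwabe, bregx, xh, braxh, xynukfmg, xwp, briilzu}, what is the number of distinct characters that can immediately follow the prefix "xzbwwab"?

1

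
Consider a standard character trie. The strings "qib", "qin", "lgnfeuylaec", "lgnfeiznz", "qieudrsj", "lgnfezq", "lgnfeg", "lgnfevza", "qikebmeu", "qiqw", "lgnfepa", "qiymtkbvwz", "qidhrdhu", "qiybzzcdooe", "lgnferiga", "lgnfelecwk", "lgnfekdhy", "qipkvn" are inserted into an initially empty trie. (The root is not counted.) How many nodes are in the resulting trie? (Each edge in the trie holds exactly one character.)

For each word, the new-node count is its length minus the longest prefix already in the trie:
  "qib" → 3 new (q, i, b)
  "qin" → prefix "qi" already present; 1 new (n)
  "lgnfeuylaec" → 11 new (l, g, n, f, e, u, y, l, a, e, c)
  "lgnfeiznz" → prefix "lgnfe" already present; 4 new (i, z, n, z)
  "qieudrsj" → prefix "qi" already present; 6 new (e, u, d, r, s, j)
  "lgnfezq" → prefix "lgnfe" already present; 2 new (z, q)
  "lgnfeg" → prefix "lgnfe" already present; 1 new (g)
  "lgnfevza" → prefix "lgnfe" already present; 3 new (v, z, a)
  "qikebmeu" → prefix "qi" already present; 6 new (k, e, b, m, e, u)
  "qiqw" → prefix "qi" already present; 2 new (q, w)
  "lgnfepa" → prefix "lgnfe" already present; 2 new (p, a)
  "qiymtkbvwz" → prefix "qi" already present; 8 new (y, m, t, k, b, v, w, z)
  "qidhrdhu" → prefix "qi" already present; 6 new (d, h, r, d, h, u)
  "qiybzzcdooe" → prefix "qiy" already present; 8 new (b, z, z, c, d, o, o, e)
  "lgnferiga" → prefix "lgnfe" already present; 4 new (r, i, g, a)
  "lgnfelecwk" → prefix "lgnfe" already present; 5 new (l, e, c, w, k)
  "lgnfekdhy" → prefix "lgnfe" already present; 4 new (k, d, h, y)
  "qipkvn" → prefix "qi" already present; 4 new (p, k, v, n)
Total nodes = 3 + 1 + 11 + 4 + 6 + 2 + 1 + 3 + 6 + 2 + 2 + 8 + 6 + 8 + 4 + 5 + 4 + 4 = 80

80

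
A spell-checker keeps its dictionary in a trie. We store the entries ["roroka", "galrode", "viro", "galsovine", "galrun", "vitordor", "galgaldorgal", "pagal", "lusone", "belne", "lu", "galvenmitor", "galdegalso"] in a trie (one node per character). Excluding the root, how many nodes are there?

71

Count nodes per top-level branch (shared prefixes stored once):
  'b'-branch (belne): 5 nodes
  'g'-branch (galdegalso, galgaldorgal, galrode, galrun, galsovine, galvenmitor): 39 nodes
  'l'-branch (lu, lusone): 6 nodes
  'p'-branch (pagal): 5 nodes
  'r'-branch (roroka): 6 nodes
  'v'-branch (viro, vitordor): 10 nodes
Sum: 71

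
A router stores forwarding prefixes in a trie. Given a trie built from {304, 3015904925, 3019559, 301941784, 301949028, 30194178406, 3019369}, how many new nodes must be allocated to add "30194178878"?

3

"30194178" is already a path in the trie; the remaining "878" must be added.
So 11 − 8 = 3 new nodes.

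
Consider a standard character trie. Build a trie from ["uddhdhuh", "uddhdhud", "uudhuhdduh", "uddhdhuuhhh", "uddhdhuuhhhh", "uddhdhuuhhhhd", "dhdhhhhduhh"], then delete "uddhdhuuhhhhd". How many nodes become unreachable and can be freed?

1

Walk "uddhdhuuhhhhd" from the leaf back toward the root, removing each node that no remaining word uses.
The suffix "d" (1 node) is used only by "uddhdhuuhhhhd"; "uddhdhuuhhhh" is itself a stored word, so pruning stops there.
Nodes removed: 1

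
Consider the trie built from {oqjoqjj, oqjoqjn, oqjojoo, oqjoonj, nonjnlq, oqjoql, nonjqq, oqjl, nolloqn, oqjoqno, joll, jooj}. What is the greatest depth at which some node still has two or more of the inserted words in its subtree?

6

The deepest shared node is where two words last agree before diverging.
"oqjoqjj" and "oqjoqjn" agree on "oqjoqj" (6 characters) before diverging; nothing deeper is shared.
Longest shared-prefix length: 6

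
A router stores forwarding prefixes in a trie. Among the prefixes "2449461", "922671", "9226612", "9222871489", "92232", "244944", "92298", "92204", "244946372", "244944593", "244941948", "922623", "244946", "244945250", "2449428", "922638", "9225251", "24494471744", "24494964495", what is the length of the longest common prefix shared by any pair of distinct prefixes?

6

Look for the deepest trie node that still has at least two words in its subtree.
e.g. "244944" and "244944593" share the prefix "244944" of length 6; no pair shares a longer one.
Longest shared-prefix length: 6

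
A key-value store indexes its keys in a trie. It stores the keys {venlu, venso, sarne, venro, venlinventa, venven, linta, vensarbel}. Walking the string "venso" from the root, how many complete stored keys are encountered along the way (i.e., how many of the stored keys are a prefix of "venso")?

Walk "venso" from the root; an end-of-word marker is hit whenever a stored word is a prefix of "venso".
Prefixes of the query that are stored words: "venso"
Count: 1

1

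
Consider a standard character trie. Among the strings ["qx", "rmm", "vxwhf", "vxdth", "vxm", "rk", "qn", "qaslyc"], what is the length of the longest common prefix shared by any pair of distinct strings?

The deepest shared node is where two words last agree before diverging.
e.g. "vxdth" and "vxm" share the prefix "vx" of length 2; no pair shares a longer one.
Longest shared-prefix length: 2

2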